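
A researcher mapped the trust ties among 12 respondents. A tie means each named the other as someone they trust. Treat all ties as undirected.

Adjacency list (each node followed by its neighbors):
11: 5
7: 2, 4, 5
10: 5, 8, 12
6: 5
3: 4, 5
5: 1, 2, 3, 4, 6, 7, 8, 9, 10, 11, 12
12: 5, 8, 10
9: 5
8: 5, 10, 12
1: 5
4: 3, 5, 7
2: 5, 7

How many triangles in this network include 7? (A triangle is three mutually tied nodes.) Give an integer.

7's neighbors: 2, 4, and 5.
Neighbor pairs that are themselves tied: 7–2–5; 7–4–5. Each forms one triangle with 7, for 2 in total.

2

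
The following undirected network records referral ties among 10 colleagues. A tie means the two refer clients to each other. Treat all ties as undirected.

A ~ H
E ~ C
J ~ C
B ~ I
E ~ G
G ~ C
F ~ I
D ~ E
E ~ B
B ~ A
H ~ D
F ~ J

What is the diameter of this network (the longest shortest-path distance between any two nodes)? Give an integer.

4

Eccentricity of each node (its greatest distance to any other): A:4, B:3, C:3, D:4, E:3, F:4, G:3, H:4, I:3, J:4.
The maximum eccentricity is 4, realized for instance by the pair J–A via J – C – E – B – A. So the diameter is 4.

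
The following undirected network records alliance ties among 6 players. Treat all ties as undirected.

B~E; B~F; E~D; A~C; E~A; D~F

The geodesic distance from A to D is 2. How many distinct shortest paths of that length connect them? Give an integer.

1

The shortest distance is 2, and the only length-2 path is A–E–D. So there is exactly 1 shortest path.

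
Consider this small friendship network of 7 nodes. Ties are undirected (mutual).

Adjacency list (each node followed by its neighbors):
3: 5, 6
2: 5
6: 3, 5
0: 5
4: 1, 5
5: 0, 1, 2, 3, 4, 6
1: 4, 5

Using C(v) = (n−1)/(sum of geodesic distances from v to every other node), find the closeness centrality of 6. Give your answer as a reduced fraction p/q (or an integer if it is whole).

Distances from 6: 0:2, 1:2, 2:2, 3:1, 4:2, 5:1. Sum = 10.
n = 7, so closeness = 6/10 = 3/5.

3/5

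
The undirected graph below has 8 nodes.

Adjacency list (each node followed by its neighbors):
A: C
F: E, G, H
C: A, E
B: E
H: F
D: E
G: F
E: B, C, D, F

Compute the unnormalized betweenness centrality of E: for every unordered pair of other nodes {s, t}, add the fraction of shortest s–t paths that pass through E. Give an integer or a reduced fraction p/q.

17

Pairs whose geodesics pass through E — A–D: 1; A–B: 1; A–H: 1; A–G: 1; A–F: 1; D–B: 1; D–H: 1; D–G: 1; D–F: 1; D–C: 1; B–H: 1; B–G: 1; B–F: 1; B–C: 1 … (+3 more pairs).
All other pairs contribute 0.
Summing the contributions gives betweenness(E) = 17.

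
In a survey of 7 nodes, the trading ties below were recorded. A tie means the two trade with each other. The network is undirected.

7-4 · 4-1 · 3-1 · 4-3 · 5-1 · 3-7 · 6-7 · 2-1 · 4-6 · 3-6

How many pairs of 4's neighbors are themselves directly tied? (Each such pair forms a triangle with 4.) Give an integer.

4's neighbors: 1, 3, 6, and 7.
Neighbor pairs that are themselves tied: 4–1–3; 4–3–6; 4–3–7; 4–6–7. Each forms one triangle with 4, for 4 in total.

4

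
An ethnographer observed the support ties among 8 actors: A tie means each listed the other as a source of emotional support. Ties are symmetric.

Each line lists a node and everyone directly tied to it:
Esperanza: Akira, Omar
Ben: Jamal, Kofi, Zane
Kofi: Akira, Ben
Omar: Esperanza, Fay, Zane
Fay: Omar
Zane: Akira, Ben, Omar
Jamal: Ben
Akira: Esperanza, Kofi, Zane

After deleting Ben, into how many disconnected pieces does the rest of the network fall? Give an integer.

Without Ben, the remaining ties split the others into: {Akira, Esperanza, Fay, Kofi, Omar, Zane}; {Jamal}.
That's 2 separate components.

2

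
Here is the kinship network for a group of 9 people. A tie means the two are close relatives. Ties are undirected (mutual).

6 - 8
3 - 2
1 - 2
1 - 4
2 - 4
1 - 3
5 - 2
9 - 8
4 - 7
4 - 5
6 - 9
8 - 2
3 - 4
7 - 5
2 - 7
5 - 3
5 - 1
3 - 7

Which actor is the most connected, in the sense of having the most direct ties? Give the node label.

Degrees — 1:4, 2:6, 3:5, 4:5, 5:5, 6:2, 7:4, 8:3, 9:2.
The maximum is 6, attained only by 2.

2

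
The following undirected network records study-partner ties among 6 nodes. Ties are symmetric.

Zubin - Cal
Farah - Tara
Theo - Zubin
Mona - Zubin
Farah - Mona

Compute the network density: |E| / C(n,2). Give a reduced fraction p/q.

There are 5 edges and 6 nodes, so the maximum possible is C(6,2) = 15.
Density = 5/15 = 1/3.

1/3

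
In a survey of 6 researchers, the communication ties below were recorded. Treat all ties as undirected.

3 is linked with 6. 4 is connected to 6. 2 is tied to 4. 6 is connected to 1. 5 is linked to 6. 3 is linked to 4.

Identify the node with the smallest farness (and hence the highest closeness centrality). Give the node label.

Farness (sum of distances to all others) for each node — 1:10, 2:11, 3:8, 4:7, 5:10, 6:6.
The smallest farness is 6, for 6, so 6 has the highest closeness.

6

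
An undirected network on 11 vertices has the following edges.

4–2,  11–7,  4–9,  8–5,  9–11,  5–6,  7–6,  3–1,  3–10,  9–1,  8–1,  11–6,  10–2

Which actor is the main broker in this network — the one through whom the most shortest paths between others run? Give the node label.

9

Unnormalized betweenness of each node: 1:95/6, 2:10/3, 3:13/2, 4:15/2, 5:23/6, 6:29/6, 7:0, 8:6, 9:58/3, 10:17/6, 11:12.
9 has the largest value, 58/3, making it the main broker — the node through which the most shortest paths run.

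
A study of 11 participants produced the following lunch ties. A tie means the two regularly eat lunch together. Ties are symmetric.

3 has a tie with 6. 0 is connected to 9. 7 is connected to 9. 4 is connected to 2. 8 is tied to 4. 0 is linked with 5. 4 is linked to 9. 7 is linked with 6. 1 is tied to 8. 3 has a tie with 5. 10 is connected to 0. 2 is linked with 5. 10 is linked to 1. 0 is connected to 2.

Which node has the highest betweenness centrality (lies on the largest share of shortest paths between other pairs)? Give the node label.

0

Unnormalized betweenness of each node: 0:83/6, 1:5/3, 2:31/6, 3:23/6, 4:19/2, 5:53/6, 6:2, 7:31/6, 8:19/6, 9:34/3, 10:11/2.
0 has the largest value, 83/6, making it the main broker — the node through which the most shortest paths run.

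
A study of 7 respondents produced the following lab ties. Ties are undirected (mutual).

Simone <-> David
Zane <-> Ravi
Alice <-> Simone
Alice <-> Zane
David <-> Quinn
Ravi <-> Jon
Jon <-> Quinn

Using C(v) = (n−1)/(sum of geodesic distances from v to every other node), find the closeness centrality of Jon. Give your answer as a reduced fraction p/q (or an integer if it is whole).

Distances from Jon: Alice:3, David:2, Quinn:1, Ravi:1, Simone:3, Zane:2. Sum = 12.
n = 7, so closeness = 6/12 = 1/2.

1/2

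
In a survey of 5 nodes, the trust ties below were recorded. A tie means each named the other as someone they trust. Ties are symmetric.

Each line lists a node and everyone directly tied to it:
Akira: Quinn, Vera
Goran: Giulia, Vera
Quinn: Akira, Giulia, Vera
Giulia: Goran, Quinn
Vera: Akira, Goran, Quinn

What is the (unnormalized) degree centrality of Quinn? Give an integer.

Quinn is directly tied to Akira, Giulia, and Vera. That is 3 neighbors, so the degree of Quinn is 3.

3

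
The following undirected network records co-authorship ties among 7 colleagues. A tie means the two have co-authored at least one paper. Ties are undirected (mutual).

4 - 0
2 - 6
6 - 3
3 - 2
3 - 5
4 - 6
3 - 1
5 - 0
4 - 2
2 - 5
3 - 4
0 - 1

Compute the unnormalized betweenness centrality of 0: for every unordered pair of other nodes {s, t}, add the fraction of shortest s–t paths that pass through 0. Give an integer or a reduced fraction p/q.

Pairs whose geodesics pass through 0 — 5–4: 1/3; 5–1: 1/2; 4–1: 1/2.
All other pairs contribute 0.
Summing the contributions gives betweenness(0) = 4/3.

4/3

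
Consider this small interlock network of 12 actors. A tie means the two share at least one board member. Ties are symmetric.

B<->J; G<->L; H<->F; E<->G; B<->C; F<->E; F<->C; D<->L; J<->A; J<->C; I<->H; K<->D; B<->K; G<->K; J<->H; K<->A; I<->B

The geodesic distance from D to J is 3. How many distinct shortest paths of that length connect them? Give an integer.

2

The shortest distance is 3. The length-3 paths are: D–K–B–J; D–K–A–J.
That gives 2 distinct shortest paths.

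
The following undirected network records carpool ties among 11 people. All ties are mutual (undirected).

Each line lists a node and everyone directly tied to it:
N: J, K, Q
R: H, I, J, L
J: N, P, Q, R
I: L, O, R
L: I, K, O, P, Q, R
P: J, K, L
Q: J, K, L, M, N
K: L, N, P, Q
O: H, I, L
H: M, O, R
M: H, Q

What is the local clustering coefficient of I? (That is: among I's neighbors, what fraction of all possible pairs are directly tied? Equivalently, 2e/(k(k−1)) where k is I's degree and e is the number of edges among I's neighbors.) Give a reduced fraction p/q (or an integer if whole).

I's neighbors: L, O, and R (k = 3).
Possible neighbor pairs: C(3,2) = 3. Edges among them: L–O, L–R → e = 2.
Clustering(I) = 2/3.

2/3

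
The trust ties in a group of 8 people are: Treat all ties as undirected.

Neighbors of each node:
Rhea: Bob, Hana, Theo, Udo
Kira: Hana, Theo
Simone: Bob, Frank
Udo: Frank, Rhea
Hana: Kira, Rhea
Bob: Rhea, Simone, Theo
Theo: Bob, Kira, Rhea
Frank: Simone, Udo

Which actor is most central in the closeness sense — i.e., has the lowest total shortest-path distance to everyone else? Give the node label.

Farness (sum of distances to all others) for each node — Bob:11, Frank:16, Hana:14, Kira:16, Rhea:10, Simone:14, Theo:12, Udo:13.
The smallest farness is 10, for Rhea, so Rhea has the highest closeness.

Rhea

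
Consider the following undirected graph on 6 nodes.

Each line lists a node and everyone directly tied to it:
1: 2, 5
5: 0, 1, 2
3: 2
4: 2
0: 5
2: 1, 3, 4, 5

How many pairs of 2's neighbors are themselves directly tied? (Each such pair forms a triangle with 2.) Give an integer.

2's neighbors: 1, 3, 4, and 5.
Neighbor pairs that are themselves tied: 2–1–5. Each forms one triangle with 2, for 1 in total.

1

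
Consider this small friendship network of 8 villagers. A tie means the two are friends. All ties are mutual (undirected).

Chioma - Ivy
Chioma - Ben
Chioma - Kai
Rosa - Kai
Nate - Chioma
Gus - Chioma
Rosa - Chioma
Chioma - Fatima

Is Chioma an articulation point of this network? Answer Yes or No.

Yes

Removing Chioma leaves {Ivy} with no path to {Ben}, so the network splits into 6 components. Chioma is a cut vertex.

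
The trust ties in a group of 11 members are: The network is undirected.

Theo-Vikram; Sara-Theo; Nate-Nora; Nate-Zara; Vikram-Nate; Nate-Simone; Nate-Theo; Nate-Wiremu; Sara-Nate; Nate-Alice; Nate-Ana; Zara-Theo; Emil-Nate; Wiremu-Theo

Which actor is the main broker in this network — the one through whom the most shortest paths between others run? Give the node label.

Unnormalized betweenness of each node: Alice:0, Ana:0, Emil:0, Nate:38, Nora:0, Sara:0, Simone:0, Theo:3, Vikram:0, Wiremu:0, Zara:0.
Nate has the largest value, 38, making it the main broker — the node through which the most shortest paths run.

Nate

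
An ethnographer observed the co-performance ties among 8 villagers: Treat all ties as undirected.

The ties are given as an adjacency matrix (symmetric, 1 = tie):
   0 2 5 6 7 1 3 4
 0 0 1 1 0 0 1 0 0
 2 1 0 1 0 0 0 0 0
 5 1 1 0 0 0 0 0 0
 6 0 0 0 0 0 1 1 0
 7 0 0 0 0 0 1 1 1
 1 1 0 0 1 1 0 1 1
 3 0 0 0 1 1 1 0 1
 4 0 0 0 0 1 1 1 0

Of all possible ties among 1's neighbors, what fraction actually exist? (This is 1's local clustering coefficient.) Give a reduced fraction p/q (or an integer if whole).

2/5

1's neighbors: 0, 3, 4, 6, and 7 (k = 5).
Possible neighbor pairs: C(5,2) = 10. Edges among them: 3–4, 3–6, 3–7, 4–7 → e = 4.
Clustering(1) = 4/10 = 2/5.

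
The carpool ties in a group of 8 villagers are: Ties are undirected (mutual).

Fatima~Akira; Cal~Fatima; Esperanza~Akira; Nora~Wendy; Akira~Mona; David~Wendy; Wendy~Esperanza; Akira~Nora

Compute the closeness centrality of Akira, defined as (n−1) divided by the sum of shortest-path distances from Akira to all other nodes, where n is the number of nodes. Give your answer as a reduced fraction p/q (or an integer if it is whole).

Distances from Akira: Cal:2, David:3, Esperanza:1, Fatima:1, Mona:1, Nora:1, Wendy:2. Sum = 11.
n = 8, so closeness = 7/11.

7/11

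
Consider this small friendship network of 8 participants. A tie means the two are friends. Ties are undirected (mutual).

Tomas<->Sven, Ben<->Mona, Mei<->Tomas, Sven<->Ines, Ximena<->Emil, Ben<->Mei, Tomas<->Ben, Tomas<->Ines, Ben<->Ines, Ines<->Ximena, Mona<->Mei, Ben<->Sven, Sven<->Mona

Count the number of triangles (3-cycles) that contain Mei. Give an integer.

Mei's neighbors: Ben, Mona, and Tomas.
Neighbor pairs that are themselves tied: Mei–Ben–Mona; Mei–Ben–Tomas. Each forms one triangle with Mei, for 2 in total.

2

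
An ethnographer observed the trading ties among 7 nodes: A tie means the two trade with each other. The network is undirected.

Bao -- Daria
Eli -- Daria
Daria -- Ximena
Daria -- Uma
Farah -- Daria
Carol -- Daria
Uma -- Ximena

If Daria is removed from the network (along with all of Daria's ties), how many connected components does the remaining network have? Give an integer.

Without Daria, the remaining ties split the others into: {Farah}; {Eli}; {Uma, Ximena}; {Bao}; {Carol}.
That's 5 separate components.

5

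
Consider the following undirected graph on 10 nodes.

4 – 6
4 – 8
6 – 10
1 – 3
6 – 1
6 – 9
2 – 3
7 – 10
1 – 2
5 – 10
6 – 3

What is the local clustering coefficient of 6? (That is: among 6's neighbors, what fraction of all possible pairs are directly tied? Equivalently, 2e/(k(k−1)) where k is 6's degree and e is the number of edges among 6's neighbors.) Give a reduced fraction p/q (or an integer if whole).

1/10

6's neighbors: 1, 3, 4, 9, and 10 (k = 5).
Possible neighbor pairs: C(5,2) = 10. Edges among them: 1–3 → e = 1.
Clustering(6) = 1/10.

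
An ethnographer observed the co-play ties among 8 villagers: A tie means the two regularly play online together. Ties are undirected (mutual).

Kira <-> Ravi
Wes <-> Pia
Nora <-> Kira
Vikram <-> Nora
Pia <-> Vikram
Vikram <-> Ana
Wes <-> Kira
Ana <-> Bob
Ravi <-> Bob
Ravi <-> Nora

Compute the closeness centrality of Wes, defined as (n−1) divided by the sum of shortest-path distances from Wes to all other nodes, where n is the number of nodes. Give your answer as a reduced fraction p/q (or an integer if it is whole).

1/2

Distances from Wes: Ana:3, Bob:3, Kira:1, Nora:2, Pia:1, Ravi:2, Vikram:2. Sum = 14.
n = 8, so closeness = 7/14 = 1/2.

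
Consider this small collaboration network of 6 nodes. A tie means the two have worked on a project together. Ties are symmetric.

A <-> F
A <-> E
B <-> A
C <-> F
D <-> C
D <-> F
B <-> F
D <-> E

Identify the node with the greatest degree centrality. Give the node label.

F

Degrees — A:3, B:2, C:2, D:3, E:2, F:4.
The maximum is 4, attained only by F.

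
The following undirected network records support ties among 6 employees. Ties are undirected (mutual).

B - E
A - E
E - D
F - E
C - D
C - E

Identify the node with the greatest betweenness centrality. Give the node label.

E

Unnormalized betweenness of each node: A:0, B:0, C:0, D:0, E:9, F:0.
E has the largest value, 9, making it the main broker — the node through which the most shortest paths run.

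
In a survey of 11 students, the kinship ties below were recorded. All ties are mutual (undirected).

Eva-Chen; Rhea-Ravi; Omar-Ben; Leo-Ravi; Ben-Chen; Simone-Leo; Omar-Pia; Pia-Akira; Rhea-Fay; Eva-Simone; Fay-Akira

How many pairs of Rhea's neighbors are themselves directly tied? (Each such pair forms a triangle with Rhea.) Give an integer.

0

Rhea's neighbors are Fay and Ravi, but none of them are tied to each other, so no triangle contains Rhea.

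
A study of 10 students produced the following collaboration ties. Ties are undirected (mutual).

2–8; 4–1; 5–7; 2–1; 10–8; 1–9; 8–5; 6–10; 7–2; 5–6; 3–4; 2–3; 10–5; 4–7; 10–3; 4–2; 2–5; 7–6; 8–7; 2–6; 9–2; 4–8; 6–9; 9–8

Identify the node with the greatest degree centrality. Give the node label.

Degrees — 1:3, 2:8, 3:3, 4:5, 5:5, 6:5, 7:5, 8:6, 9:4, 10:4.
The maximum is 8, attained only by 2.

2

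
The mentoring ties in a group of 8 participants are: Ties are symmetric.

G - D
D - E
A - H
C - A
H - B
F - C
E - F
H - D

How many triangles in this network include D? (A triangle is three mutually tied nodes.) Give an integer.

D's neighbors are E, G, and H, but none of them are tied to each other, so no triangle contains D.

0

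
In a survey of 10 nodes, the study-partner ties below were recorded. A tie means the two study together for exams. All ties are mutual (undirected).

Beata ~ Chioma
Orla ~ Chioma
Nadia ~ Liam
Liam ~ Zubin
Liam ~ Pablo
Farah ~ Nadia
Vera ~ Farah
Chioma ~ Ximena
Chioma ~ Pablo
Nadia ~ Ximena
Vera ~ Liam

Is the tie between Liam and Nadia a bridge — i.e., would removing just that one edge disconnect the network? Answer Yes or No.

Even without that edge, Liam still reaches Nadia via Liam – Vera – Farah – Nadia, so the network stays connected. Not a bridge.

No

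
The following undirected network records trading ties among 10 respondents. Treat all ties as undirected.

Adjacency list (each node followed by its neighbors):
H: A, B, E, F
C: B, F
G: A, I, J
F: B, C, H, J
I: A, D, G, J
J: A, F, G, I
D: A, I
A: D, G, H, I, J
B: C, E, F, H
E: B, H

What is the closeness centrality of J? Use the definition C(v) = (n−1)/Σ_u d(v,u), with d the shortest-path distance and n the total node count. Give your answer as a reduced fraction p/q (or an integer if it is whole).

Distances from J: A:1, B:2, C:2, D:2, E:3, F:1, G:1, H:2, I:1. Sum = 15.
n = 10, so closeness = 9/15 = 3/5.

3/5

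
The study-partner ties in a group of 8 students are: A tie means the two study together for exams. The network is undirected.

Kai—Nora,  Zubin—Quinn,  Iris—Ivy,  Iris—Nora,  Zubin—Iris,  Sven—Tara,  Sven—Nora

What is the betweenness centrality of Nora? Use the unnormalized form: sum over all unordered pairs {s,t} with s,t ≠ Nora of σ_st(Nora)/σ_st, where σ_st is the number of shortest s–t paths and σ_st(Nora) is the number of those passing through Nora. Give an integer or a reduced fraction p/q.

14

Pairs whose geodesics pass through Nora — Kai–Zubin: 1; Kai–Iris: 1; Kai–Quinn: 1; Kai–Sven: 1; Kai–Tara: 1; Kai–Ivy: 1; Zubin–Sven: 1; Zubin–Tara: 1; Iris–Sven: 1; Iris–Tara: 1; Quinn–Sven: 1; Quinn–Tara: 1; Sven–Ivy: 1; Tara–Ivy: 1.
All other pairs contribute 0.
Summing the contributions gives betweenness(Nora) = 14.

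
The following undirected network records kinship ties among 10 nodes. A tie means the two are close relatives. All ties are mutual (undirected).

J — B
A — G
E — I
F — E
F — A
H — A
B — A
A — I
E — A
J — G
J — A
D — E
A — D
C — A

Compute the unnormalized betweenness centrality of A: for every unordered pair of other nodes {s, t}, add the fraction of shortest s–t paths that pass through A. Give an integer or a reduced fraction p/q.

Pairs whose geodesics pass through A — F–H: 1; F–J: 1; F–G: 1; F–C: 1; F–B: 1; F–I: 1/2; F–D: 1/2; E–H: 1; E–J: 1; E–G: 1; E–C: 1; E–B: 1; H–J: 1; H–G: 1 … (+17 more pairs).
All other pairs contribute 0.
Summing the contributions gives betweenness(A) = 29.

29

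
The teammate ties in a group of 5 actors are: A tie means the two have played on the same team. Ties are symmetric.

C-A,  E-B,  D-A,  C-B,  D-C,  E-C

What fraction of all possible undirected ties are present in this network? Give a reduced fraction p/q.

There are 6 edges and 5 nodes, so the maximum possible is C(5,2) = 10.
Density = 6/10 = 3/5.

3/5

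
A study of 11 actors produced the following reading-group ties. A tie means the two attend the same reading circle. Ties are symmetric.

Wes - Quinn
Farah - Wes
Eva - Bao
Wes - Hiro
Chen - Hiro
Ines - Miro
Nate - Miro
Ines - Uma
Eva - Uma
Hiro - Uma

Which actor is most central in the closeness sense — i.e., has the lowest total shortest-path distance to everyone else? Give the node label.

Farness (sum of distances to all others) for each node — Bao:36, Chen:30, Eva:27, Farah:35, Hiro:21, Ines:25, Miro:32, Nate:41, Quinn:35, Uma:20, Wes:26.
The smallest farness is 20, for Uma, so Uma has the highest closeness.

Uma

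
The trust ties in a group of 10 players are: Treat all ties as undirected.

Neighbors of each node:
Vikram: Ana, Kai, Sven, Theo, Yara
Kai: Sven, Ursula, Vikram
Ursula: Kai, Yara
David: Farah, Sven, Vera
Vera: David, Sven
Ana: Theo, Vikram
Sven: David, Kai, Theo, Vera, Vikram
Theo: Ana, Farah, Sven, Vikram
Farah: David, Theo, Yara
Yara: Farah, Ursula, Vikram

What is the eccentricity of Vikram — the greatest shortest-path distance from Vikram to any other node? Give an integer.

2

Distances from Vikram: Ana:1, David:2, Farah:2, Kai:1, Sven:1, Theo:1, Ursula:2, Vera:2, Yara:1.
The largest is 2 (to Farah, Ursula, David, and Vera), so the eccentricity of Vikram is 2.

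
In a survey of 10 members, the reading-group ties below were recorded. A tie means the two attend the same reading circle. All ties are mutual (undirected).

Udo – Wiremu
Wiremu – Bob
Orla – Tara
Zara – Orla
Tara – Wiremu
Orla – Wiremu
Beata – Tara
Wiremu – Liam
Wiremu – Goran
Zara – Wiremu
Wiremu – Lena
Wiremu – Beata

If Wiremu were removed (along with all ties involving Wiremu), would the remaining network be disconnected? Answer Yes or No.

Removing Wiremu leaves {Bob} with no path to {Goran}, so the network splits into 6 components. Wiremu is a cut vertex.

Yes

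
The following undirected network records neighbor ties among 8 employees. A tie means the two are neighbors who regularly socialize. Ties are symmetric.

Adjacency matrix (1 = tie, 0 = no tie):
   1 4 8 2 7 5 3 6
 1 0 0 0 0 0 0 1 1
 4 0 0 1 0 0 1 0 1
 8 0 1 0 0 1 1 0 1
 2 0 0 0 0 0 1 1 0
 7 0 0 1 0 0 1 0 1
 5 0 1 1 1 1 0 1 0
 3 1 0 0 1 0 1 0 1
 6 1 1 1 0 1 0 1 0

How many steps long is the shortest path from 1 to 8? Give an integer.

One shortest route is 1 – 6 – 8, which uses 2 edges, and 1 and 8 are not directly tied, so nothing shorter exists. So d(1,8) = 2.

2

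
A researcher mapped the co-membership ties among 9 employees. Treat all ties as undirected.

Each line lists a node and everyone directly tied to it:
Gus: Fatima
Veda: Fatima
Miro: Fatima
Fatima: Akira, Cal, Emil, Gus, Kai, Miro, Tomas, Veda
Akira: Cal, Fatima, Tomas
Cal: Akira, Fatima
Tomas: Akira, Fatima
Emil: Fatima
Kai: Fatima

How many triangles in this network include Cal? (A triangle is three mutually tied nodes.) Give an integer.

1

Cal's neighbors: Akira and Fatima.
Neighbor pairs that are themselves tied: Cal–Akira–Fatima. Each forms one triangle with Cal, for 1 in total.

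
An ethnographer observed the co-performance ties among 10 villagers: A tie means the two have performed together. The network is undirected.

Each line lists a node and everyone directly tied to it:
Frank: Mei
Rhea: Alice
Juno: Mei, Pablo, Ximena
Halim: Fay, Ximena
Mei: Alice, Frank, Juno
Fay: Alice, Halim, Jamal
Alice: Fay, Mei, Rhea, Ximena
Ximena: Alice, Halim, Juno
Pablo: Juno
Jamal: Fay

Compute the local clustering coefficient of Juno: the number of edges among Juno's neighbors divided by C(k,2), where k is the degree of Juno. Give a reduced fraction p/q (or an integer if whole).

0

Juno's neighbors: Mei, Pablo, and Ximena (k = 3).
Possible neighbor pairs: C(3,2) = 3. Edges among them: none → e = 0.
Clustering(Juno) = 0/3 = 0.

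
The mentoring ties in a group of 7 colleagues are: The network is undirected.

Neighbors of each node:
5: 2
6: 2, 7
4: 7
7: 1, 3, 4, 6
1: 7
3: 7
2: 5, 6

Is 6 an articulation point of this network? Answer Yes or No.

Yes

Removing 6 leaves {2 and 5} with no path to {1, 3, 4, and 7}, so the network splits into 2 components. 6 is a cut vertex.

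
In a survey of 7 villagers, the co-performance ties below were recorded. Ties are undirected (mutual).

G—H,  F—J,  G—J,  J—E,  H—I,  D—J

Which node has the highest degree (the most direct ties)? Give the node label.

J

Degrees — D:1, E:1, F:1, G:2, H:2, I:1, J:4.
The maximum is 4, attained only by J.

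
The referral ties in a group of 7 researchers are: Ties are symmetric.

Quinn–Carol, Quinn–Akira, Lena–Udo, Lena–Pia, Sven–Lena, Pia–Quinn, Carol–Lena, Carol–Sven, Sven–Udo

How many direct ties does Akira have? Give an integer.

1

Akira is directly tied to Quinn. That is 1 neighbor, so the degree of Akira is 1.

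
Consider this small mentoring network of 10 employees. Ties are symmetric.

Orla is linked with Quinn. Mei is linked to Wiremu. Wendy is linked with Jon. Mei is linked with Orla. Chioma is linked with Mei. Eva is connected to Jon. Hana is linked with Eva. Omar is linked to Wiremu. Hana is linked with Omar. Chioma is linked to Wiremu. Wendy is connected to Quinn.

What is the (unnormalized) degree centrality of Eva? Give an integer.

Eva is directly tied to Hana and Jon. That is 2 neighbors, so the degree of Eva is 2.

2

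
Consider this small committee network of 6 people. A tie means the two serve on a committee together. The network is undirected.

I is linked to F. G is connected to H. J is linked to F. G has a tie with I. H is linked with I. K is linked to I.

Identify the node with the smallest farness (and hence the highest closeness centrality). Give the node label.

I

Farness (sum of distances to all others) for each node — F:8, G:9, H:9, I:6, J:12, K:10.
The smallest farness is 6, for I, so I has the highest closeness.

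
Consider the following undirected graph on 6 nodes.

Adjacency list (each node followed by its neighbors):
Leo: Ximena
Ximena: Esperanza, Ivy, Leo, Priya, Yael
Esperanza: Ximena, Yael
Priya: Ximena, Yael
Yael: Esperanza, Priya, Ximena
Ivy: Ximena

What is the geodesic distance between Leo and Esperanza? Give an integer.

One shortest route is Leo – Ximena – Esperanza, which uses 2 edges, and Leo and Esperanza are not directly tied, so nothing shorter exists. So d(Leo,Esperanza) = 2.

2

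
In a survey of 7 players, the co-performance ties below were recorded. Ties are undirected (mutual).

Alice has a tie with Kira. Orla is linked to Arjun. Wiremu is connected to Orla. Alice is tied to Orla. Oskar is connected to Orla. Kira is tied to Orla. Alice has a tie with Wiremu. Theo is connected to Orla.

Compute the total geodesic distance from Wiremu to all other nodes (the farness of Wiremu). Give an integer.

10

Distances from Wiremu: Alice:1, Arjun:2, Kira:2, Orla:1, Oskar:2, Theo:2.
Sum = 1 + 2 + 2 + 1 + 2 + 2 = 10.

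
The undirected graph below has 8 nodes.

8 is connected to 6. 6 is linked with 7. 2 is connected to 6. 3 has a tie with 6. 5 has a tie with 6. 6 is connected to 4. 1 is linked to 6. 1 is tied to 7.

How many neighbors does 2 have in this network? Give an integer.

1

2 is directly tied to 6. That is 1 neighbor, so the degree of 2 is 1.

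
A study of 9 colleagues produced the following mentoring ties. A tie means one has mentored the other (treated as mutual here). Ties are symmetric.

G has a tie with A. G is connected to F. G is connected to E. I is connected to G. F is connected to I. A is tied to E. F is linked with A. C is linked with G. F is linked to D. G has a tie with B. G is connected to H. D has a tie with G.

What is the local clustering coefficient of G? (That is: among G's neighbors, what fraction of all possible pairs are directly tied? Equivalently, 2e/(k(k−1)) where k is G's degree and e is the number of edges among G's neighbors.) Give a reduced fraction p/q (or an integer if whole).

G's neighbors: A, B, C, D, E, F, H, and I (k = 8).
Possible neighbor pairs: C(8,2) = 28. Edges among them: A–E, A–F, D–F, F–I → e = 4.
Clustering(G) = 4/28 = 1/7.

1/7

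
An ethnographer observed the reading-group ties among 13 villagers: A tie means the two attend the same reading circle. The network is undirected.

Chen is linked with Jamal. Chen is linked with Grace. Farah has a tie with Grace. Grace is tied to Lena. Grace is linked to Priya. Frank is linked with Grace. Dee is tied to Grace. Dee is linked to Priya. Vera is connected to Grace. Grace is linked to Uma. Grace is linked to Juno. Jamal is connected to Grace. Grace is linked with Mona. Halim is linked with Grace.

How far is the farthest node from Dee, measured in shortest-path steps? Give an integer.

2

Distances from Dee: Chen:2, Farah:2, Frank:2, Grace:1, Halim:2, Jamal:2, Juno:2, Lena:2, Mona:2, Priya:1, Uma:2, Vera:2.
The largest is 2 (to Frank, Juno, Halim, Vera, Farah, Jamal, Lena, Uma, Mona, and Chen), so the eccentricity of Dee is 2.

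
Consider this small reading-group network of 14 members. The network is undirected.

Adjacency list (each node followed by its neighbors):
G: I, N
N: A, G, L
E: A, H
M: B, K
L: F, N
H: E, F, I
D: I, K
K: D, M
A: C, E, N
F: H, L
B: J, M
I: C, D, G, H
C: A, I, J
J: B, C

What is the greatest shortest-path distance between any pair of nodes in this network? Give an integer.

6

Eccentricity of each node (its greatest distance to any other): A:4, B:5, C:3, D:4, E:5, F:5, G:4, H:4, I:3, J:4, K:5, L:6, M:6, N:5.
The maximum eccentricity is 6, realized for instance by the pair M–L via M – K – D – I – H – F – L. So the diameter is 6.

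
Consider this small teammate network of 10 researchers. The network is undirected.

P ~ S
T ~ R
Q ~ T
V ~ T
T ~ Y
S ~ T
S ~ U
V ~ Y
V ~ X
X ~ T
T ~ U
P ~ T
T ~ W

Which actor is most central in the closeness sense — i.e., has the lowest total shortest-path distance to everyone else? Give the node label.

T

Farness (sum of distances to all others) for each node — P:16, Q:17, R:17, S:15, T:9, U:16, V:15, W:17, X:16, Y:16.
The smallest farness is 9, for T, so T has the highest closeness.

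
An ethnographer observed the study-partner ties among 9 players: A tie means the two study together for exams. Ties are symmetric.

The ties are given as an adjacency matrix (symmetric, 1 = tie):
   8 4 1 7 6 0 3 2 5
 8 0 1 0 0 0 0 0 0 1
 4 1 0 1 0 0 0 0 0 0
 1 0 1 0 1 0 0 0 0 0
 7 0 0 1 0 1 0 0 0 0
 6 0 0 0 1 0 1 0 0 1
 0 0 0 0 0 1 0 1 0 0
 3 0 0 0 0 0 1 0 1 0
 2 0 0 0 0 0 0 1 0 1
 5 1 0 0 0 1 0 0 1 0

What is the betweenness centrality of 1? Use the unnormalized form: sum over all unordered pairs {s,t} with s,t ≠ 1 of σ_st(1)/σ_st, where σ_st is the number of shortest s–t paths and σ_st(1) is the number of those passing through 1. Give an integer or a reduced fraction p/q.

Pairs whose geodesics pass through 1 — 8–7: 1/2; 4–7: 1; 4–6: 1/2; 4–0: 1/2.
All other pairs contribute 0.
Summing the contributions gives betweenness(1) = 5/2.

5/2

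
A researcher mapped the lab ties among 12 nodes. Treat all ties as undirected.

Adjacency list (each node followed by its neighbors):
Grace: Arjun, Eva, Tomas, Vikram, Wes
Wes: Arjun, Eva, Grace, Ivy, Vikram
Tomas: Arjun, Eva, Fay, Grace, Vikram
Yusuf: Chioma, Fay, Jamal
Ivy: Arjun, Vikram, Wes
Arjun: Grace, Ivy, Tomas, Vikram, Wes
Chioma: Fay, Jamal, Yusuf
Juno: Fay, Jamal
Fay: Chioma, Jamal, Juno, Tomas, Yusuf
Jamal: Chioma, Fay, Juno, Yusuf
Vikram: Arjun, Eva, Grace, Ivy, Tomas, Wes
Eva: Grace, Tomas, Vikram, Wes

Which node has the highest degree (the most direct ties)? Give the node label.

Vikram

Degrees — Arjun:5, Chioma:3, Eva:4, Fay:5, Grace:5, Ivy:3, Jamal:4, Juno:2, Tomas:5, Vikram:6, Wes:5, Yusuf:3.
The maximum is 6, attained only by Vikram.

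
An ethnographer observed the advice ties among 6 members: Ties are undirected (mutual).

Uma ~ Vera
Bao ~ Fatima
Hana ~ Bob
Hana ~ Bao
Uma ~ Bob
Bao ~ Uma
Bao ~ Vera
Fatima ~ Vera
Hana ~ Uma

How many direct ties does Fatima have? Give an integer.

2

Fatima is directly tied to Bao and Vera. That is 2 neighbors, so the degree of Fatima is 2.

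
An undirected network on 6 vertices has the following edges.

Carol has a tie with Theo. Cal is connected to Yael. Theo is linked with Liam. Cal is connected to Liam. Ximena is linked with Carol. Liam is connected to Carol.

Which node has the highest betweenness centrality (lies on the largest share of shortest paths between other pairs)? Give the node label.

Liam

Unnormalized betweenness of each node: Cal:4, Carol:4, Liam:6, Theo:0, Ximena:0, Yael:0.
Liam has the largest value, 6, making it the main broker — the node through which the most shortest paths run.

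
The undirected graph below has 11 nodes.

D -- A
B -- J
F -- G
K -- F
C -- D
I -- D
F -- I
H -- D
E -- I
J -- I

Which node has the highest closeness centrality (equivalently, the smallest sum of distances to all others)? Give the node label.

Farness (sum of distances to all others) for each node — A:28, B:32, C:28, D:19, E:25, F:21, G:30, H:28, I:16, J:23, K:30.
The smallest farness is 16, for I, so I has the highest closeness.

I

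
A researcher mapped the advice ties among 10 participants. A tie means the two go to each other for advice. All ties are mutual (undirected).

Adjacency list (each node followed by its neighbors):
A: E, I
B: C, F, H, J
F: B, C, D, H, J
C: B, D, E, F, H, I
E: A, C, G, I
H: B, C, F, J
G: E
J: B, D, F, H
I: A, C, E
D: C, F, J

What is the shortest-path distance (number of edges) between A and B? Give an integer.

One shortest route is A – E – C – B, which uses 3 edges, and at distance 2 from A we only reach {C, G}, which does not include B. So d(A,B) = 3.

3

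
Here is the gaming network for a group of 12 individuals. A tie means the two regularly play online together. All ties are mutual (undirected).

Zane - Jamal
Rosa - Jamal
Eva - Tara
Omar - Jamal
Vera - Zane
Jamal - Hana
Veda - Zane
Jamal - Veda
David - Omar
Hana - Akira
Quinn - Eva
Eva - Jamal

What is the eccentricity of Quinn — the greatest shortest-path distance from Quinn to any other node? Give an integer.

Distances from Quinn: Akira:4, David:4, Eva:1, Hana:3, Jamal:2, Omar:3, Rosa:3, Tara:2, Veda:3, Vera:4, Zane:3.
The largest is 4 (to David, Akira, and Vera), so the eccentricity of Quinn is 4.

4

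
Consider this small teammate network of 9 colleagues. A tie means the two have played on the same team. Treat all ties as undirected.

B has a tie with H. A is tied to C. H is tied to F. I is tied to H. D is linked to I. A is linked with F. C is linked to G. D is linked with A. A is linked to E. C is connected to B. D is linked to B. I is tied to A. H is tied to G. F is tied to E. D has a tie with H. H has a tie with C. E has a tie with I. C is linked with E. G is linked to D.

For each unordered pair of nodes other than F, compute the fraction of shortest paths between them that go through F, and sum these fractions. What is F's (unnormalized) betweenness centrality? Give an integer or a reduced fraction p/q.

Pairs whose geodesics pass through F — E–H: 1/3; A–H: 1/4.
All other pairs contribute 0.
Summing the contributions gives betweenness(F) = 7/12.

7/12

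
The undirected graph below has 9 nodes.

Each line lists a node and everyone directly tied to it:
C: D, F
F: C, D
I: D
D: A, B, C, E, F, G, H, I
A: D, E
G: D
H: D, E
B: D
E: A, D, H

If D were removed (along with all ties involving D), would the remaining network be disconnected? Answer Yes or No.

Removing D leaves {A, E, and H} with no path to {I}, so the network splits into 5 components. D is a cut vertex.

Yes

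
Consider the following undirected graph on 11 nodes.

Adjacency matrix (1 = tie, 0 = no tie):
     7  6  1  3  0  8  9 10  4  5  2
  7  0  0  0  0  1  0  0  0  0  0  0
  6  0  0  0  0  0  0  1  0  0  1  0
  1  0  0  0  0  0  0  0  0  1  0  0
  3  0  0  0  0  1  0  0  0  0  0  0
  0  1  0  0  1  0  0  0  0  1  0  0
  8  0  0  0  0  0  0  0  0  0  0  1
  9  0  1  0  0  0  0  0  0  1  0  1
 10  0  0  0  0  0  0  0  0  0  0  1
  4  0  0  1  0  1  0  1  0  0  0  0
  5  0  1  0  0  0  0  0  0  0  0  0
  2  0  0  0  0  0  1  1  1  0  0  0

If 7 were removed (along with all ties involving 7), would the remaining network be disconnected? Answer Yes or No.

No

Even without 7, every remaining node can still reach every other (the residual graph is connected), so 7 is not a cut vertex.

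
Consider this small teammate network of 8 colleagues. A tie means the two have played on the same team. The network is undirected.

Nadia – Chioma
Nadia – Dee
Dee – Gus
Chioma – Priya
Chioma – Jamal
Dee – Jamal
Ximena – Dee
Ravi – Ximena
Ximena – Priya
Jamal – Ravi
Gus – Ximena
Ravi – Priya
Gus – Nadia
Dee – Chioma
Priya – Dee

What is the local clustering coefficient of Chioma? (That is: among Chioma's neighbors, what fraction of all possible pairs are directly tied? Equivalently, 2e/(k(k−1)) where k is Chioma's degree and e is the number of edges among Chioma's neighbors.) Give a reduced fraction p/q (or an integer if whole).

1/2

Chioma's neighbors: Dee, Jamal, Nadia, and Priya (k = 4).
Possible neighbor pairs: C(4,2) = 6. Edges among them: Dee–Jamal, Dee–Nadia, Dee–Priya → e = 3.
Clustering(Chioma) = 3/6 = 1/2.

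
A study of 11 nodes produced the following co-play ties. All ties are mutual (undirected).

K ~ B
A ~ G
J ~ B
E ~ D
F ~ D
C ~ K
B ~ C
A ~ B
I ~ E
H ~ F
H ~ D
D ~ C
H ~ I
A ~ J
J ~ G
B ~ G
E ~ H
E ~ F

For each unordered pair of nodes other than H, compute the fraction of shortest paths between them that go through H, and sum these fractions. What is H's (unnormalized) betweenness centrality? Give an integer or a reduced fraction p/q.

4

Pairs whose geodesics pass through H — D–I: 1/2; F–I: 1/2; I–B: 1/2; I–J: 1/2; I–K: 1/2; I–G: 1/2; I–A: 1/2; I–C: 1/2.
All other pairs contribute 0.
Summing the contributions gives betweenness(H) = 4.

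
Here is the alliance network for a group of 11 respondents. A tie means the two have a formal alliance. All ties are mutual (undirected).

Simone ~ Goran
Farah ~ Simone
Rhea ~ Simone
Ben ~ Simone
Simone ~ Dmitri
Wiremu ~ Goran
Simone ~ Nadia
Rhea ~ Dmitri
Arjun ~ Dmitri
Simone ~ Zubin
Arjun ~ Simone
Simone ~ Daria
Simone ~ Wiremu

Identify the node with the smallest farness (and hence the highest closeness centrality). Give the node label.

Farness (sum of distances to all others) for each node — Arjun:18, Ben:19, Daria:19, Dmitri:17, Farah:19, Goran:18, Nadia:19, Rhea:18, Simone:10, Wiremu:18, Zubin:19.
The smallest farness is 10, for Simone, so Simone has the highest closeness.

Simone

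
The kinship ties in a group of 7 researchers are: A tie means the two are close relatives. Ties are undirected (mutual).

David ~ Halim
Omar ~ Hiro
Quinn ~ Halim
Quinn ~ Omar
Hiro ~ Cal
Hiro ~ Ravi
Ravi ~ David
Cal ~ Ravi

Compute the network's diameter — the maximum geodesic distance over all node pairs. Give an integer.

Eccentricity of each node (its greatest distance to any other): Cal:3, David:3, Halim:3, Hiro:3, Omar:3, Quinn:3, Ravi:3.
The maximum eccentricity is 3, realized for instance by the pair David–Omar via David – Halim – Quinn – Omar. So the diameter is 3.

3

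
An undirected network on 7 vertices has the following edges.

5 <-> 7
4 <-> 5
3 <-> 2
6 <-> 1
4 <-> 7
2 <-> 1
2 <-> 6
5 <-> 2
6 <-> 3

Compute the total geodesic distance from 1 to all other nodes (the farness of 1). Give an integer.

Distances from 1: 2:1, 3:2, 4:3, 5:2, 6:1, 7:3.
Sum = 1 + 2 + 3 + 2 + 1 + 3 = 12.

12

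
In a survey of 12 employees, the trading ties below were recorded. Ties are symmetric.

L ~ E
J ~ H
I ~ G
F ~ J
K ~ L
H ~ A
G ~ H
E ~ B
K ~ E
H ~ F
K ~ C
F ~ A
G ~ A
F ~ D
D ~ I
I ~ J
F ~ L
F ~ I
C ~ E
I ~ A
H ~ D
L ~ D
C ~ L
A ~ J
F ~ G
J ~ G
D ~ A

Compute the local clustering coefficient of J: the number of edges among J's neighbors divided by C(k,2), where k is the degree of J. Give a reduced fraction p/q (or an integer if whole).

9/10

J's neighbors: A, F, G, H, and I (k = 5).
Possible neighbor pairs: C(5,2) = 10. Edges among them: A–F, A–G, A–H, A–I, F–G, F–H, F–I, G–H, G–I → e = 9.
Clustering(J) = 9/10.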